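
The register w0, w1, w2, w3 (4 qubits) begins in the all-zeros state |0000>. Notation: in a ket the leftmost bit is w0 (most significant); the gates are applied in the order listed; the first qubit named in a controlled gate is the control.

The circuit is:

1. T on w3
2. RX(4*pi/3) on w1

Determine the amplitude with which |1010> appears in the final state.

|1010> carries amplitude 0 in the final state.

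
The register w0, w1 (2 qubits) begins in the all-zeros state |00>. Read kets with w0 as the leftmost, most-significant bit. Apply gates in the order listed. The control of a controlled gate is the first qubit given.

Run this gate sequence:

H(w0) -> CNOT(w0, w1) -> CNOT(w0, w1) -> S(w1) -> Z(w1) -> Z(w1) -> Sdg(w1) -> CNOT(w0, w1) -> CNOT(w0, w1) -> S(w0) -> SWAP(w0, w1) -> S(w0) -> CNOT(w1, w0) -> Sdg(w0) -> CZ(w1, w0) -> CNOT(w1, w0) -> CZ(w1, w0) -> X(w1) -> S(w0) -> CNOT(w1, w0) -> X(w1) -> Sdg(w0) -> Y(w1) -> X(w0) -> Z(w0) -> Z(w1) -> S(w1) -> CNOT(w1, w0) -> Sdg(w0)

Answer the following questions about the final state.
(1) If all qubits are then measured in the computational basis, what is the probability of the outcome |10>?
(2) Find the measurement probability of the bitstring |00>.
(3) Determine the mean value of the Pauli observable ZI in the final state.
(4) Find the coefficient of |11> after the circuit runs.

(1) Outcome |10> occurs with probability 1/2.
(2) A full measurement returns |00> with probability 0.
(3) The expectation value of ZI is -1.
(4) The amplitude on |11> is -sqrt(2)/2.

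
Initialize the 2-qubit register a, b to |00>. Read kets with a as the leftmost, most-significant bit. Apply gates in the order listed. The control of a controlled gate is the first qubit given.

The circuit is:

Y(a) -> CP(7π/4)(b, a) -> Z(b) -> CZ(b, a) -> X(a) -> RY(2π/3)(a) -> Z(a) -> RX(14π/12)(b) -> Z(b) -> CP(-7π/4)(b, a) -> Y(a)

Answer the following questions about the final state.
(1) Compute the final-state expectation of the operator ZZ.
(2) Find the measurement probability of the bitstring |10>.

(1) In the final state, ZZ has expectation -sqrt(3)/4.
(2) The probability of measuring |10> is 1/8 - sqrt(3)/16.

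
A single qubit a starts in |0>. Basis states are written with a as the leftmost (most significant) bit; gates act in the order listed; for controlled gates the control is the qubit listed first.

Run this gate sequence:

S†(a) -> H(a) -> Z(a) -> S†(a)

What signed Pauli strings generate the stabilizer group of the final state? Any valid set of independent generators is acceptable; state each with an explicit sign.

One valid set of independent stabilizer generators is +Y (any independent generating set of the same group is equally correct).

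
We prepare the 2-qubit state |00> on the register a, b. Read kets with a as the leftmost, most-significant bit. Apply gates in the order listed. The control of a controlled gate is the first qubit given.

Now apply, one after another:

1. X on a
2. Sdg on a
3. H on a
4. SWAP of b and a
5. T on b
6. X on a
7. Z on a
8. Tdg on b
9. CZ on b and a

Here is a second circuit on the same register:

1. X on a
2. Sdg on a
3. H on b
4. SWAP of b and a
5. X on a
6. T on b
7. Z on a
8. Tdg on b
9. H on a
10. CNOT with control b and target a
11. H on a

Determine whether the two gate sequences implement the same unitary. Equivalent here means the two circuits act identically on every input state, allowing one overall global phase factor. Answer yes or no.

No — the two circuits implement different unitaries, even allowing a global phase.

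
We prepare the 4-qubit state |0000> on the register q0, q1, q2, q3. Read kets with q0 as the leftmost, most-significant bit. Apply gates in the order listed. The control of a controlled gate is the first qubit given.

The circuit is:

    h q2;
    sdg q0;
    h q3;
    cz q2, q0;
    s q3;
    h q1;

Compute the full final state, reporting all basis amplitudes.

The final amplitudes are sqrt(2)/4 on |0000>, sqrt(2)*I/4 on |0001>, sqrt(2)/4 on |0010>, sqrt(2)*I/4 on |0011>, sqrt(2)/4 on |0100>, sqrt(2)*I/4 on |0101>, sqrt(2)/4 on |0110>, sqrt(2)*I/4 on |0111>, 0 on |1000>, 0 on |1001>, 0 on |1010>, 0 on |1011>, 0 on |1100>, 0 on |1101>, 0 on |1110>, 0 on |1111>.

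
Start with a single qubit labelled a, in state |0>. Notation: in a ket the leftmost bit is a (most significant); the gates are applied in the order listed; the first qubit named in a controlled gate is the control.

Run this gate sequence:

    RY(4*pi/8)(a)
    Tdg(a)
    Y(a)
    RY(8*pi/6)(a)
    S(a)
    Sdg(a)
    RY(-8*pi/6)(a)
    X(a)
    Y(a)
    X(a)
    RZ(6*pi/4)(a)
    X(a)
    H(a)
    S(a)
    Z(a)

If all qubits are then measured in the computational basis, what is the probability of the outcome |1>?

A full measurement returns |1> with probability sqrt(2)/4 + 1/2.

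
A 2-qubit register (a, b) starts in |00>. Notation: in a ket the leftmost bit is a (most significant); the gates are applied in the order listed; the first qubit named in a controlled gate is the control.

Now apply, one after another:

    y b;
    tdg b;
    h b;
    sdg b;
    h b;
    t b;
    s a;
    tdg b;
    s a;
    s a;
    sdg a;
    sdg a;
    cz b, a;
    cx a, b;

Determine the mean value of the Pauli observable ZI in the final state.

In the final state, ZI has expectation 1. Key observation: the block from step 9 through step 12 cancels to the identity and can be dropped.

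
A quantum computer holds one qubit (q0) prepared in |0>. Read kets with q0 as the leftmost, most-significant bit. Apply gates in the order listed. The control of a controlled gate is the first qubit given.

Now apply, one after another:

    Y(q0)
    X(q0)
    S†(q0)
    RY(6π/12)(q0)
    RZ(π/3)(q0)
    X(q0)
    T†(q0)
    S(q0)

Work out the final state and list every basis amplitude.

The final amplitudes are sqrt(2)*exp(2*I*pi/3)/2 on |0>, sqrt(2)*exp(7*I*pi/12)/2 on |1>.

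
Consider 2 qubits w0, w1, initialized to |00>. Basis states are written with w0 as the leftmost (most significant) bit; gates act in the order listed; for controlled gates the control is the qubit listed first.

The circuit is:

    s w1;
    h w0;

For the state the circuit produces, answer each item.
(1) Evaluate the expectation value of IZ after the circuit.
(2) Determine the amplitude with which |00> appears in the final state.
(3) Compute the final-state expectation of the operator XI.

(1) The expectation value of IZ is 1.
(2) |00> carries amplitude sqrt(2)/2 in the final state.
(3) In the final state, XI has expectation 1.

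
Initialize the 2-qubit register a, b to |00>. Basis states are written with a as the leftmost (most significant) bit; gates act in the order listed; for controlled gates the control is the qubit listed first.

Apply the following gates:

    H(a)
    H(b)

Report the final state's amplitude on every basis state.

The resulting statevector has amplitude 1/2 on |00>, 1/2 on |01>, 1/2 on |10>, 1/2 on |11>.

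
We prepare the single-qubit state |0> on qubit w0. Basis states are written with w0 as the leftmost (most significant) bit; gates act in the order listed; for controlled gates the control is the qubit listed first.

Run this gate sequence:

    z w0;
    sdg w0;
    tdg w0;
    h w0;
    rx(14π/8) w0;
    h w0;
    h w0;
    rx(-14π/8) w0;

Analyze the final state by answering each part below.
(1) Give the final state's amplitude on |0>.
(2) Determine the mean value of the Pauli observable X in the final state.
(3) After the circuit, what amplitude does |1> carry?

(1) |0> carries amplitude sqrt(2)/2 in the final state.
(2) In the final state, X has expectation 1.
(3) |1> carries amplitude sqrt(2)/2 in the final state.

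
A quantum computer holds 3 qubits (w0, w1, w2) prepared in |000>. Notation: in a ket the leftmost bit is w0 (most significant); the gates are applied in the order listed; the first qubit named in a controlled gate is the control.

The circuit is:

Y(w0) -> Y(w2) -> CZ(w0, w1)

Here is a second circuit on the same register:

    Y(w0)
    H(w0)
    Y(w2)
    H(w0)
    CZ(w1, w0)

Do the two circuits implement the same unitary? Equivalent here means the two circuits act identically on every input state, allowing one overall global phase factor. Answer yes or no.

Yes — the two circuits implement the same unitary up to a global phase.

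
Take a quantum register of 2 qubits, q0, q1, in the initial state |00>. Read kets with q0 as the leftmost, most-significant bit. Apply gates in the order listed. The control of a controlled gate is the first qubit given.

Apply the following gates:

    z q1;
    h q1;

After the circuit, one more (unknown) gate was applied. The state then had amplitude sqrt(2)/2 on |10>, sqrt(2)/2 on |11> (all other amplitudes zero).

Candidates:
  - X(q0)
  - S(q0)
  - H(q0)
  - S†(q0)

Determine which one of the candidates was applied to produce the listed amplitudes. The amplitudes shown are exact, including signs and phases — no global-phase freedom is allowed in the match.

It was X(q0) that produced the state shown.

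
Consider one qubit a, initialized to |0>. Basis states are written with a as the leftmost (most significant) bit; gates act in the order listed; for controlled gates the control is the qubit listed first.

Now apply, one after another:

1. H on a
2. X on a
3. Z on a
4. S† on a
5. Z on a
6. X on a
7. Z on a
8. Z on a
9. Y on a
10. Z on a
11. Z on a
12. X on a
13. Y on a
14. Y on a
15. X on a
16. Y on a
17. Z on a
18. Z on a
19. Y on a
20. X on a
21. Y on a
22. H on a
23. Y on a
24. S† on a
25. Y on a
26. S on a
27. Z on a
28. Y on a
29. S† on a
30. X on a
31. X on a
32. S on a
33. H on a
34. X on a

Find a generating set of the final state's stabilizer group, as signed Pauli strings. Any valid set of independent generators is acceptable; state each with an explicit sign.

The final state is stabilized by the group generated by +Y; other independent generating sets are equally valid.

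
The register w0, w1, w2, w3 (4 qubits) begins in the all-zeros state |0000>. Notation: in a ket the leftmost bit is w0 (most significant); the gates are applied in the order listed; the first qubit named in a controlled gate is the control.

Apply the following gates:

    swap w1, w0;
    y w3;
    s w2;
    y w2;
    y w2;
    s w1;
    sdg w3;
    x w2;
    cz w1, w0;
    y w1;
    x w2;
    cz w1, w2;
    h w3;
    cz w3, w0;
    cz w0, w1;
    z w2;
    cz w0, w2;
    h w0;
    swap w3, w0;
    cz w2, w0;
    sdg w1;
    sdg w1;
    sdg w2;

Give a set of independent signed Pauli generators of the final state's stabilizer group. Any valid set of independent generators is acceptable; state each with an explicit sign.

One valid set of independent stabilizer generators is -XIII, +IIIX, -IZII, +IIZI (any independent generating set of the same group is equally correct).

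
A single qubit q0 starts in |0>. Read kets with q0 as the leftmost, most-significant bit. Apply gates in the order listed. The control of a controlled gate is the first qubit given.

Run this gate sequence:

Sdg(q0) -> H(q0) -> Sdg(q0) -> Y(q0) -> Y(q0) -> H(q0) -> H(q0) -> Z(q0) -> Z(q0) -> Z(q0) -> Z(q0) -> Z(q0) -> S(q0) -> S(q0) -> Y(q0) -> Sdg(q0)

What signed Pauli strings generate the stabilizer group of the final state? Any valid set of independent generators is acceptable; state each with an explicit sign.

The stabilizer group can be generated by -X, among other valid generating sets. Key observation: gates 6-7 undo each other exactly, leaving only the rest of the circuit to track.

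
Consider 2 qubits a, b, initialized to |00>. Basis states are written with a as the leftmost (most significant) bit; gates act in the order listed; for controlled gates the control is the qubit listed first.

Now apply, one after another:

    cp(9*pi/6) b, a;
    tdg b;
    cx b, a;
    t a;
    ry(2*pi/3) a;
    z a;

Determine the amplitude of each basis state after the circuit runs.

The resulting statevector has amplitude 1/2 on |00>, 0 on |01>, -sqrt(3)/2 on |10>, 0 on |11>.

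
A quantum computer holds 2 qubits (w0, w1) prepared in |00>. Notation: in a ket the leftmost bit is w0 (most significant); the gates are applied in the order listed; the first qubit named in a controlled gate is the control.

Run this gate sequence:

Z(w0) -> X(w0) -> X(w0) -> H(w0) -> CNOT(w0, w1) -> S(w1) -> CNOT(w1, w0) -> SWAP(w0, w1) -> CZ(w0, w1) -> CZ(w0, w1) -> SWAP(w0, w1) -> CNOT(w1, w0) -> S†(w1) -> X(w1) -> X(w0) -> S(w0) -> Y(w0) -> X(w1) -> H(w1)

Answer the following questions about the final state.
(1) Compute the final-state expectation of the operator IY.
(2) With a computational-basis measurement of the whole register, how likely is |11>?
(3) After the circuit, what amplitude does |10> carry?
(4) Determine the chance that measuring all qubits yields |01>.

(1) The expectation value of IY is 0. Key observation: steps 6-13 multiply out to the identity, so the circuit reduces to the remaining gates.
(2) A full measurement returns |11> with probability 1/4.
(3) The final state's coefficient on |10> equals I/2.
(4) A full measurement returns |01> with probability 1/4.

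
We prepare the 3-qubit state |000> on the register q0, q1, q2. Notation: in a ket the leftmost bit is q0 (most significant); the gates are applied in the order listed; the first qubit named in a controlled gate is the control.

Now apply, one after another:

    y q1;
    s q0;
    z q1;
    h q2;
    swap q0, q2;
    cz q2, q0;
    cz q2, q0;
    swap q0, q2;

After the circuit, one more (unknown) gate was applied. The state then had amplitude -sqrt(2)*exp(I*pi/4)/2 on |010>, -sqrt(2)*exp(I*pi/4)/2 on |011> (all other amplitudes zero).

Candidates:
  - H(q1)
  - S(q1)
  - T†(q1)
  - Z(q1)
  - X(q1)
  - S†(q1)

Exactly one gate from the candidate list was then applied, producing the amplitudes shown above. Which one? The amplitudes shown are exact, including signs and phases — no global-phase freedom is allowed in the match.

It was T†(q1) that produced the state shown. Key observation: the block from step 5 through step 8 cancels to the identity and can be dropped.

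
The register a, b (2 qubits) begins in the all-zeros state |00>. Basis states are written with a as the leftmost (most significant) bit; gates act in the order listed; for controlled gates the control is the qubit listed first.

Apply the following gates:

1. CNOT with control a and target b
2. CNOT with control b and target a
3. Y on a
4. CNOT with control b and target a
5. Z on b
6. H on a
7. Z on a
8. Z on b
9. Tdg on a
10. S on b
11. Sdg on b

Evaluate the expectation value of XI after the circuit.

The observable XI averages to sqrt(2)/2.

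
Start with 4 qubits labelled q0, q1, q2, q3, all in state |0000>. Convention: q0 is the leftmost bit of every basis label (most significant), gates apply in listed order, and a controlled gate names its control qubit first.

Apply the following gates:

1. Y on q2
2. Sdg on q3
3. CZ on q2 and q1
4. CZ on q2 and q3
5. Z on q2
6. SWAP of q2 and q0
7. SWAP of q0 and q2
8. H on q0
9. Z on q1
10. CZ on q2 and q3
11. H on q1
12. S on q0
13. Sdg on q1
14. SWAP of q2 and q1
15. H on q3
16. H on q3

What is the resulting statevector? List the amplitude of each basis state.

After the circuit, the state carries amplitude -I/2 on |0100>, -1/2 on |0110>, 1/2 on |1100>, -I/2 on |1110>, and 0 on every other basis state.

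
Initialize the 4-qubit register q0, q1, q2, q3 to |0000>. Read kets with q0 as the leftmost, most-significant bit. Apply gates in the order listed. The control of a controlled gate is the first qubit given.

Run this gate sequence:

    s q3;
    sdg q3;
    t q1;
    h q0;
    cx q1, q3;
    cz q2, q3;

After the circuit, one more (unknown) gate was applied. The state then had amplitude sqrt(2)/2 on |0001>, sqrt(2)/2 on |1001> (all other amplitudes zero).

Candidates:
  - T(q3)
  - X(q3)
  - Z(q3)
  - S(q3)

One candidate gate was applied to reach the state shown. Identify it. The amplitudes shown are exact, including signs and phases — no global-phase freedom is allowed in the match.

It was X(q3) that produced the state shown.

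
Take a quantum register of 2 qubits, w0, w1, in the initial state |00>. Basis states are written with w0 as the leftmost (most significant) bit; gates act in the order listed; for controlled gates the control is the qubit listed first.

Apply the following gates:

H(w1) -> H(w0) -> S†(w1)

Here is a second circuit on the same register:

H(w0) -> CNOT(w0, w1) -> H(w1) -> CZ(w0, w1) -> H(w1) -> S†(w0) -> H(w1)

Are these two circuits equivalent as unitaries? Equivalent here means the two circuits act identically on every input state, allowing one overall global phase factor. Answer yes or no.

No — the two circuits implement different unitaries, even allowing a global phase.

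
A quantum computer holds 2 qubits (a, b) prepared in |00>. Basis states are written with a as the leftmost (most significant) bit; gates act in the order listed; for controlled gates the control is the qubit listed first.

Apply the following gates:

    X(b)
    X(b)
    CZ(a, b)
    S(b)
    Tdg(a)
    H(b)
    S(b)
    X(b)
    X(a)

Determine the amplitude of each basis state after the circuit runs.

After the circuit, the state carries amplitude 0 on |00>, 0 on |01>, sqrt(2)*I/2 on |10>, sqrt(2)/2 on |11>.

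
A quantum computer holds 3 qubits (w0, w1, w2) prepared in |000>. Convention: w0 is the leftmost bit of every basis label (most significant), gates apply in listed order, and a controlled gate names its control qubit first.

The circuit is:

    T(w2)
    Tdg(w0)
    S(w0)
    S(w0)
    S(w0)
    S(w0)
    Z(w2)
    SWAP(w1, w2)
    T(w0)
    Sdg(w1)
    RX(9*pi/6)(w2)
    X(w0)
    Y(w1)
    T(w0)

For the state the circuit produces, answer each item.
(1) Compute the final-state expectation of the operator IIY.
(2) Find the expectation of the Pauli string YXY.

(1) In the final state, IIY has expectation 1. Key observation: steps 3-6 multiply out to the identity, so the circuit reduces to the remaining gates.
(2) The expectation value of YXY is 0.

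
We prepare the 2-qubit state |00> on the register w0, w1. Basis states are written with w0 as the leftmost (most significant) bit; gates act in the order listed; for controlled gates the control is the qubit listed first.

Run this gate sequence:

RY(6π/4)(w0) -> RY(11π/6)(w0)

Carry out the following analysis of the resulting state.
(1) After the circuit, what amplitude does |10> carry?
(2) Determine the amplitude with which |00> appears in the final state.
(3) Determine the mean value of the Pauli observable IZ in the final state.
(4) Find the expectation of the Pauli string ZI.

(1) The final state's coefficient on |10> equals -sqrt(3)/2.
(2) The amplitude on |00> is 1/2.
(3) The expectation value of IZ is 1.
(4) In the final state, ZI has expectation -1/2.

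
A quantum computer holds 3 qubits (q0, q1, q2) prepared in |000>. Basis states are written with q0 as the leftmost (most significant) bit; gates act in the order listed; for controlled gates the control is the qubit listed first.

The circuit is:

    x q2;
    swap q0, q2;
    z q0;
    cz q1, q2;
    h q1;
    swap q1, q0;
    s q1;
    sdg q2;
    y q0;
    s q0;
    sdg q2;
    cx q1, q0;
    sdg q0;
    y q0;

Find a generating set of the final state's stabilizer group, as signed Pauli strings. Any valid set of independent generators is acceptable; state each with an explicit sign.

The stabilizer group can be generated by -XII, -IZI, +IIZ, among other valid generating sets.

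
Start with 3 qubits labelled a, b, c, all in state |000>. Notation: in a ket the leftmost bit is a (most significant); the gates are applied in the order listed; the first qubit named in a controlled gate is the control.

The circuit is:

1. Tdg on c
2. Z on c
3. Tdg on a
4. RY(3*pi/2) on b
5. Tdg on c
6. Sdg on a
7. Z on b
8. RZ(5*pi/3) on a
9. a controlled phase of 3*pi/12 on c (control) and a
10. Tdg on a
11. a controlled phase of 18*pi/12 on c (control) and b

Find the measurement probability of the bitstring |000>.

The probability of measuring |000> is 1/2.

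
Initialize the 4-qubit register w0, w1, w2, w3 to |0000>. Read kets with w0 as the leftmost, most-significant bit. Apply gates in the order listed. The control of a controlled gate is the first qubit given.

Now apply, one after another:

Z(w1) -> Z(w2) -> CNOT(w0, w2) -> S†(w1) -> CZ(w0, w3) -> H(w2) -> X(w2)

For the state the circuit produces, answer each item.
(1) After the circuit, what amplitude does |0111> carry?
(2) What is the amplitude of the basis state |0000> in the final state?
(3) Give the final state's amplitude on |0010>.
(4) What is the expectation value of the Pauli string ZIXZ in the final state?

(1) |0111> carries amplitude 0 in the final state.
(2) The final state's coefficient on |0000> equals sqrt(2)/2.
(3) The final state's coefficient on |0010> equals sqrt(2)/2.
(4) The observable ZIXZ averages to 1.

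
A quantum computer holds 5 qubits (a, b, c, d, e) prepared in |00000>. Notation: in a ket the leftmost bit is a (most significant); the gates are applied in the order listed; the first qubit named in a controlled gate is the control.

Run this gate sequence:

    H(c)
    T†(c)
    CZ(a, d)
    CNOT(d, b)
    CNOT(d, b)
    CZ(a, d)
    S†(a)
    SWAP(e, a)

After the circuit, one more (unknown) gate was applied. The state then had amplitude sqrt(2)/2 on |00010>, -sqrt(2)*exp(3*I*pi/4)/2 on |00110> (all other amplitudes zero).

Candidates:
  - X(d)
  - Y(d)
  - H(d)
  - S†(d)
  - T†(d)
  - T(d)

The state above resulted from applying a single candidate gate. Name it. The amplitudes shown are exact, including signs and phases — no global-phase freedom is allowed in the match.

The unique candidate consistent with the amplitudes is X(d). Key observation: gates 3-6 undo each other exactly, leaving only the rest of the circuit to track.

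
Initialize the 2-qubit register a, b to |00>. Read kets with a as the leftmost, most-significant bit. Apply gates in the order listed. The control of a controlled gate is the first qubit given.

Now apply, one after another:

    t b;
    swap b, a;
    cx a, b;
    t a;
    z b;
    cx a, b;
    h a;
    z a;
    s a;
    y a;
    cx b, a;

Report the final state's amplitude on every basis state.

The final amplitudes are -sqrt(2)/2 on |00>, 0 on |01>, sqrt(2)*I/2 on |10>, 0 on |11>.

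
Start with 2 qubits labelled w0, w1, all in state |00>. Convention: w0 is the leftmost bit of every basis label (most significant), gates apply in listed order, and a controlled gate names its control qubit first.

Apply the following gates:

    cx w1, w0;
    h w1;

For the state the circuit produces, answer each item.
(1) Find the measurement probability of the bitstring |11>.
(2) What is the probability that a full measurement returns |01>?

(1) Outcome |11> occurs with probability 0.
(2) A full measurement returns |01> with probability 1/2.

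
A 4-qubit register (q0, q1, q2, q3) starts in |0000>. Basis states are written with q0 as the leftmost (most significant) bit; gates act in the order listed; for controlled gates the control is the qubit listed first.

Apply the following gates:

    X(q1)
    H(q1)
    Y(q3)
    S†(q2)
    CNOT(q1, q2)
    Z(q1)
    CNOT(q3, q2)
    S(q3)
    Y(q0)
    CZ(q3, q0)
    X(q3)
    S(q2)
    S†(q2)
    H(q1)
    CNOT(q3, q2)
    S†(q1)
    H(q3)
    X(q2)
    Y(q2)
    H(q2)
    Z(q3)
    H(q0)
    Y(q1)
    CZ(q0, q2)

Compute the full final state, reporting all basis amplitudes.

The resulting statevector has amplitude sqrt(2)/4 on |0000>, -sqrt(2)/4 on |0001>, 0 on |0010>, 0 on |0011>, 0 on |0100>, 0 on |0101>, sqrt(2)*I/4 on |0110>, -sqrt(2)*I/4 on |0111>, -sqrt(2)/4 on |1000>, sqrt(2)/4 on |1001>, 0 on |1010>, 0 on |1011>, 0 on |1100>, 0 on |1101>, sqrt(2)*I/4 on |1110>, -sqrt(2)*I/4 on |1111>.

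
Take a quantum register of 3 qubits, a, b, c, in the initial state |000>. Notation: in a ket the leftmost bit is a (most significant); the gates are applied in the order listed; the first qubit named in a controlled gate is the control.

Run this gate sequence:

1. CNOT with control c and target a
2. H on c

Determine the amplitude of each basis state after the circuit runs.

After the circuit, the state carries amplitude sqrt(2)/2 on |000>, sqrt(2)/2 on |001>, and 0 on every other basis state.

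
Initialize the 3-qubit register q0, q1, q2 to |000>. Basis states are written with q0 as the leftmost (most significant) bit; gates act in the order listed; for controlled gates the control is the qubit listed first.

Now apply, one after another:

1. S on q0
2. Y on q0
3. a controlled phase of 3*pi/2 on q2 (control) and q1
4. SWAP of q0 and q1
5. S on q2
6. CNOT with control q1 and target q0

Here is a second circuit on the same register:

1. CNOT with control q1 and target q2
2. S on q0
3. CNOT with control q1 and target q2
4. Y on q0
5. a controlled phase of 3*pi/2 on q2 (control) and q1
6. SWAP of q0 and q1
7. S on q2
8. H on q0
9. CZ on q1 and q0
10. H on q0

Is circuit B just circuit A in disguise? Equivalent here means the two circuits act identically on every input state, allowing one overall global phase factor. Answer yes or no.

Yes, they are equivalent — the unitaries differ by at most a global phase.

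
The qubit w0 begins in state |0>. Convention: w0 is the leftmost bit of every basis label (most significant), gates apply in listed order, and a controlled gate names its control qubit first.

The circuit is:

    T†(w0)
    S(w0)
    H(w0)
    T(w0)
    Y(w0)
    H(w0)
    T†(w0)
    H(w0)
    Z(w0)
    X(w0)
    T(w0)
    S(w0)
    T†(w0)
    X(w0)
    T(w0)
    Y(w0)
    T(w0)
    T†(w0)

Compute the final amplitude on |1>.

The amplitude on |1> is sqrt(2)*(1 - I)*exp(3*I*pi/4)/4.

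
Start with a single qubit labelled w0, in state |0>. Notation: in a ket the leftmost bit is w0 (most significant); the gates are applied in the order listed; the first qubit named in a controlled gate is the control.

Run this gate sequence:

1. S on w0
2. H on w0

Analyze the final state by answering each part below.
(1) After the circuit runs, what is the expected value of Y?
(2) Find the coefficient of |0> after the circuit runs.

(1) The observable Y averages to 0.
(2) The final state's coefficient on |0> equals sqrt(2)/2.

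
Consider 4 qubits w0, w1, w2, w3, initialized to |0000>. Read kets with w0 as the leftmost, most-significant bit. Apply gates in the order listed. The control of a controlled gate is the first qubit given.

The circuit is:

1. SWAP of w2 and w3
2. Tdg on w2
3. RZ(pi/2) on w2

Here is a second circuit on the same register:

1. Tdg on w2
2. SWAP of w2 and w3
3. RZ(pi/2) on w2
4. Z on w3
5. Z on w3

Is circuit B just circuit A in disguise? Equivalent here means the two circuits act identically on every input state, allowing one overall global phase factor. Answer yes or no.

No, they are not equivalent — no single phase factor reconciles the two unitaries.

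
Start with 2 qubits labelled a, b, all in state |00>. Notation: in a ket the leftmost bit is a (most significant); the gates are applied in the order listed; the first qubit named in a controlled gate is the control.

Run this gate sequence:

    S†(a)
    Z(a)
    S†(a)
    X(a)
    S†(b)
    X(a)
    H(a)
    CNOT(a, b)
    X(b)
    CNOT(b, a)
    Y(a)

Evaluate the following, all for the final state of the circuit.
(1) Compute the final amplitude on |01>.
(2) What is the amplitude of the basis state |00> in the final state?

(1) The final state's coefficient on |01> equals -sqrt(2)*I/2.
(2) |00> carries amplitude -sqrt(2)*I/2 in the final state.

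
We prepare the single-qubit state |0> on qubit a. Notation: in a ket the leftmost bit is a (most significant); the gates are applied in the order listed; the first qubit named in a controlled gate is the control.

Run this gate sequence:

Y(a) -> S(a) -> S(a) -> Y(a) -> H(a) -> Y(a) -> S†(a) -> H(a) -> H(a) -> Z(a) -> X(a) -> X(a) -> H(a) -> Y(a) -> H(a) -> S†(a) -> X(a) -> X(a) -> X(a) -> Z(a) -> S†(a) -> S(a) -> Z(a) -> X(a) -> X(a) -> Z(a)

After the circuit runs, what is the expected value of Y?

The observable Y averages to 0. Key observation: the block from step 18 through step 25 cancels to the identity and can be dropped.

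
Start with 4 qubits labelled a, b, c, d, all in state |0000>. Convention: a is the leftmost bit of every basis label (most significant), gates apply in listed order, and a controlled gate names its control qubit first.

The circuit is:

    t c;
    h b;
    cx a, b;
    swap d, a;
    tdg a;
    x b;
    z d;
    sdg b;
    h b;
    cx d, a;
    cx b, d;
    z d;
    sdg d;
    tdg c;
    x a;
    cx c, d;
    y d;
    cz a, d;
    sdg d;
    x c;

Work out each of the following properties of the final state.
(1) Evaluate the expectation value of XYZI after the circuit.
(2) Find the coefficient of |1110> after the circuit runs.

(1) The observable XYZI averages to 0.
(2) |1110> carries amplitude 1/2 + I/2 in the final state.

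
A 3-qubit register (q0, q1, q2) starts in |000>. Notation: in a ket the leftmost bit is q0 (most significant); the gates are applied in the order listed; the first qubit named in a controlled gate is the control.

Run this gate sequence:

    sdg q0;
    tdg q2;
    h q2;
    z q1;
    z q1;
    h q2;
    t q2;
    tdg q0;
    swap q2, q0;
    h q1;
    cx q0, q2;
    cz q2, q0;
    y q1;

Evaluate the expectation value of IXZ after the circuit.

The observable IXZ averages to -1. Key observation: the block from step 2 through step 7 cancels to the identity and can be dropped.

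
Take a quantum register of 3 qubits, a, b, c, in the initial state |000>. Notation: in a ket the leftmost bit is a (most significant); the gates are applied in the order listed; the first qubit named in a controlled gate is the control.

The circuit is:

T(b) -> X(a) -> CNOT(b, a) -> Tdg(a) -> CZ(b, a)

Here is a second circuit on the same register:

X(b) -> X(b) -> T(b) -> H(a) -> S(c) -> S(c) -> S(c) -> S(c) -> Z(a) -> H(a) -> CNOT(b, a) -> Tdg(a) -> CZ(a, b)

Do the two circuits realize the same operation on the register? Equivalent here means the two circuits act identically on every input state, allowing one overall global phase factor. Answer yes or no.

Yes: on every input state the two circuits agree up to one overall phase factor.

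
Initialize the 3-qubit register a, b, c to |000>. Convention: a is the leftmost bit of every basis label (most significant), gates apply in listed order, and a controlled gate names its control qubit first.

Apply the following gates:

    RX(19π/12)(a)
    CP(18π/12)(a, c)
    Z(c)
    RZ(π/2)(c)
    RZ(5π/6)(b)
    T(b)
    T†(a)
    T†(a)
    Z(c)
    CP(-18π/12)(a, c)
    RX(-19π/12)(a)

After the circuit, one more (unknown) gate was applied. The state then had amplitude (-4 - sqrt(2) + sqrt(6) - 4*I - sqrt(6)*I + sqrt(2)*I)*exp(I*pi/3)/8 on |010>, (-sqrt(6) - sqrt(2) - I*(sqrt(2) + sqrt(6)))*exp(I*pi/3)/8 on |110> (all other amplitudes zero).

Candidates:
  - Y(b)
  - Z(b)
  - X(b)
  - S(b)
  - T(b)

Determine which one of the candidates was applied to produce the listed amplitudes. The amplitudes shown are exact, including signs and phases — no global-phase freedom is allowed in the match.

The unique candidate consistent with the amplitudes is Y(b).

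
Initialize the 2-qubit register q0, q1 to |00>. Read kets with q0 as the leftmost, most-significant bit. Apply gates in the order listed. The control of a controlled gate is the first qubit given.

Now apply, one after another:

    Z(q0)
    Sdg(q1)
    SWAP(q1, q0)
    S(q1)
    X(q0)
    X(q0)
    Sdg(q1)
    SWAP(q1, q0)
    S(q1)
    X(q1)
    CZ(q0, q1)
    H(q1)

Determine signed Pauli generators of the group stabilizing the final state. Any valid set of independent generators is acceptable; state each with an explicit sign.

The final state is stabilized by the group generated by -IX, +ZI; other independent generating sets are equally valid. Key observation: gates 2-9 undo each other exactly, leaving only the rest of the circuit to track.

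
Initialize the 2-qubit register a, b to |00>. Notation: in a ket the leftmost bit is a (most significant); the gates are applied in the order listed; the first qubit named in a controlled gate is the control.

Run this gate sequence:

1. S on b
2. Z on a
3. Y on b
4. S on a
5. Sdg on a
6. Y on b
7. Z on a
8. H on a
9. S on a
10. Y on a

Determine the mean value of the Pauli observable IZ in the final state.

The expectation value of IZ is 1.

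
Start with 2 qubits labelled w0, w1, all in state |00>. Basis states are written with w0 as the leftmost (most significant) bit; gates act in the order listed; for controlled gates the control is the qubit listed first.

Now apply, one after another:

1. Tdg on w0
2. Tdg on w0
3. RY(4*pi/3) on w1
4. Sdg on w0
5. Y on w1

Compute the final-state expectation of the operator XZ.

In the final state, XZ has expectation 0.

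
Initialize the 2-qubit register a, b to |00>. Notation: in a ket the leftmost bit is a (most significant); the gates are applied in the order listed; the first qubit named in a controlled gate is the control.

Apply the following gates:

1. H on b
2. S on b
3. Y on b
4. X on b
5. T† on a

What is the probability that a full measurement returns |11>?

Outcome |11> occurs with probability 0.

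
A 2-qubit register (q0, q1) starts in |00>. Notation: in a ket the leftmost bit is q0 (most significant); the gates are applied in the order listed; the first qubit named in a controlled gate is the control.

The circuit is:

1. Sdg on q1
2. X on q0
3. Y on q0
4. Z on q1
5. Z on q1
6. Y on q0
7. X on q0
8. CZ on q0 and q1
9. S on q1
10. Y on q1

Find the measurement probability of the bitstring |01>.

Outcome |01> occurs with probability 1.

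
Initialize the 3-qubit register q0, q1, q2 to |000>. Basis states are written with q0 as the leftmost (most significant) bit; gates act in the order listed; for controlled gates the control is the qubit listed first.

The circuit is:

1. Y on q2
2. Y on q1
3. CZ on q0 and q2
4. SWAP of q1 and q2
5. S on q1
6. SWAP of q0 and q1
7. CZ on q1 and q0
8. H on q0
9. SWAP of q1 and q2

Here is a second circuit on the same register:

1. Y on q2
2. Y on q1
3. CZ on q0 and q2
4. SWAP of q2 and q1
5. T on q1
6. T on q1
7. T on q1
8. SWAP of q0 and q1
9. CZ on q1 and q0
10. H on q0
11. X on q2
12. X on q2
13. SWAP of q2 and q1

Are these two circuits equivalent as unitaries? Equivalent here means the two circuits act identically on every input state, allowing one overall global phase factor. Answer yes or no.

No — the two circuits implement different unitaries, even allowing a global phase.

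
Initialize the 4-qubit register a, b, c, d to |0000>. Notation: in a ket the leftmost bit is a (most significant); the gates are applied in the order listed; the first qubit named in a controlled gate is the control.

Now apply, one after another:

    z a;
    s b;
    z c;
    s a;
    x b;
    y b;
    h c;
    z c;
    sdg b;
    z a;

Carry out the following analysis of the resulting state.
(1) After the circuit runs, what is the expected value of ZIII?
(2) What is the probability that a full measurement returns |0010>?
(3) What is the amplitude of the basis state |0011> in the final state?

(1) The expectation value of ZIII is 1.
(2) The probability of measuring |0010> is 1/2.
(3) The final state's coefficient on |0011> equals 0.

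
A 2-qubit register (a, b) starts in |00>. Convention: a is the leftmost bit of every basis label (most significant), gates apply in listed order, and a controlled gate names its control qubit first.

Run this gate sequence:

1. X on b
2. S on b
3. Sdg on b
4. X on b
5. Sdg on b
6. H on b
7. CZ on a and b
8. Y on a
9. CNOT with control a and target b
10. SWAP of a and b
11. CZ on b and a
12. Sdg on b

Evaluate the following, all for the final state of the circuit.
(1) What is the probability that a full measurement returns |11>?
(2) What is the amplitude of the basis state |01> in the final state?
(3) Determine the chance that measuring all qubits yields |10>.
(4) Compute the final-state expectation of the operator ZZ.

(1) A full measurement returns |11> with probability 1/2. Key observation: the block from step 1 through step 4 cancels to the identity and can be dropped.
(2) The final state's coefficient on |01> equals sqrt(2)/2.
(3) A full measurement returns |10> with probability 0.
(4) The expectation value of ZZ is 0.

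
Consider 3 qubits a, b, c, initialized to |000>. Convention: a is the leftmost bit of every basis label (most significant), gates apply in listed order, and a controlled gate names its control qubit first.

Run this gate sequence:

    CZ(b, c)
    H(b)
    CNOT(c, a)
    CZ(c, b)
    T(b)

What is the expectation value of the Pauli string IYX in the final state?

In the final state, IYX has expectation 0.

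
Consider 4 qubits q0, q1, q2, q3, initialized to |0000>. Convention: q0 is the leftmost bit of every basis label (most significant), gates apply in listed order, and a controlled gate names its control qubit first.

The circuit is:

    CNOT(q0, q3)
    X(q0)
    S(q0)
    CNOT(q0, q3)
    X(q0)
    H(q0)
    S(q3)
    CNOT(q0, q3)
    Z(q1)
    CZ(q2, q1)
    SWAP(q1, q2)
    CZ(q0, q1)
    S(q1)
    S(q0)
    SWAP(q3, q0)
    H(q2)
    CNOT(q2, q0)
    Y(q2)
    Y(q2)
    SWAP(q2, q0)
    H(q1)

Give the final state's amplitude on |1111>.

The final state's coefficient on |1111> equals -sqrt(2)*I/4.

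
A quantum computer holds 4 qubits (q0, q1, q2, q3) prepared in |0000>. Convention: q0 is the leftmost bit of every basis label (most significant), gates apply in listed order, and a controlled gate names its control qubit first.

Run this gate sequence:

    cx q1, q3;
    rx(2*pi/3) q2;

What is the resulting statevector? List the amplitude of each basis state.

The final amplitudes are 1/2 on |0000>, -sqrt(3)*I/2 on |0010>, and 0 on every other basis state.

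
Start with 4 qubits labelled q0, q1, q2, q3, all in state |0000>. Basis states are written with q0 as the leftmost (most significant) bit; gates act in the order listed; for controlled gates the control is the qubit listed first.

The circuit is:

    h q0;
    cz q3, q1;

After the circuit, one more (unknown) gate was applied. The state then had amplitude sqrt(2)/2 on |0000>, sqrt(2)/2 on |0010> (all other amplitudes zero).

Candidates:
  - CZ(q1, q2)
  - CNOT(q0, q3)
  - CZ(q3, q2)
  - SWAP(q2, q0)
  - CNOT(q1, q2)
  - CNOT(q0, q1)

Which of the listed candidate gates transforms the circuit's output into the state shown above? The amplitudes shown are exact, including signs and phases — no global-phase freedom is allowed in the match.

The applied gate was SWAP(q2, q0).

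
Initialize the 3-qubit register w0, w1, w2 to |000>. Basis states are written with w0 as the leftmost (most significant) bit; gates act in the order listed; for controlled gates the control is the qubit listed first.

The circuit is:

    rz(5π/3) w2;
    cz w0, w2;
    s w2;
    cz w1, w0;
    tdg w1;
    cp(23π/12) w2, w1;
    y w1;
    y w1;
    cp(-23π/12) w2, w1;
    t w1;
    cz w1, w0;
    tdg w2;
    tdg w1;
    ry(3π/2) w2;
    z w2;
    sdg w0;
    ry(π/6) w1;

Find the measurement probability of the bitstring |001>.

A full measurement returns |001> with probability sqrt(3)/8 + 1/4. Key observation: steps 4-11 multiply out to the identity, so the circuit reduces to the remaining gates.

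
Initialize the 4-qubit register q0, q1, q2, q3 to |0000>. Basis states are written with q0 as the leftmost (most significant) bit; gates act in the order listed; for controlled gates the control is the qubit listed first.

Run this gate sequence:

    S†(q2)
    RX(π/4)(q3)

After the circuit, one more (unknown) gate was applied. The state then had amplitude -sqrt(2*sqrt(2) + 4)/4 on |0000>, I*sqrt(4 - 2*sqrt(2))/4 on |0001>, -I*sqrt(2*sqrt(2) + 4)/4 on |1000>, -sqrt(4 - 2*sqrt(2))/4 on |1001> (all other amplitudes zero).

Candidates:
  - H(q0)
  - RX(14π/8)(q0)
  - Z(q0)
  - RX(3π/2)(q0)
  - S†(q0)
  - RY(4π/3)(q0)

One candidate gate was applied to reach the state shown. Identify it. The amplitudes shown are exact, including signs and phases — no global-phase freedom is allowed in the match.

The applied gate was RX(3π/2)(q0).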